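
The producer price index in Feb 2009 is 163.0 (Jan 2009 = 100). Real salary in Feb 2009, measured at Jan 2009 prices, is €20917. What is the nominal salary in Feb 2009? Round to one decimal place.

Nominal = Real × (Index/100) = 20917 × (163.0/100)
        = 20917 × 1.630 = 34094.7100

34094.7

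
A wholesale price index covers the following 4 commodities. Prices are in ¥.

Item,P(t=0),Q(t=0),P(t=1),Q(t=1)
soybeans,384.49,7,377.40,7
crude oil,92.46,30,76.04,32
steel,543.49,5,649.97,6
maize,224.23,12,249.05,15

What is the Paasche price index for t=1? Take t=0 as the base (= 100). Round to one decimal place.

Paasche price index uses current-period quantities as weights.
ΣP(t=1)·Q(t=1) = 377.40×7 + 76.04×32 + 649.97×6 + 249.05×15 = 2641.8 + 2433.28 + 3899.82 + 3735.75 = 12710.65
ΣP(t=0)·Q(t=1) = 384.49×7 + 92.46×32 + 543.49×6 + 224.23×15 = 2691.43 + 2958.72 + 3260.94 + 3363.45 = 12274.54
Index = 12710.65 / 12274.54 × 100 = 103.5530

103.6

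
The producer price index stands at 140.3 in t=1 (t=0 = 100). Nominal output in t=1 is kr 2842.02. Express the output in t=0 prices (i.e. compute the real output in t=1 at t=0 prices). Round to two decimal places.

Real = Nominal ÷ (Index/100) = 2842.02 ÷ (140.3/100)
     = 2842.02 ÷ 1.403 = 2025.6736

2025.67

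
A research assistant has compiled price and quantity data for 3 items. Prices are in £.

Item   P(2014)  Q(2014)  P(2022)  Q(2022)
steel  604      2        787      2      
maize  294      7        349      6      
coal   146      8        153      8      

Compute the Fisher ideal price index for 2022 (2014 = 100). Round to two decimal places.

118.18

Laspeyres component (base-period weights):
ΣP(2022)Q(2014) = 787×2 + 349×7 + 153×8 = 1574 + 2443 + 1224 = 5241
ΣP(2014)Q(2014) = 604×2 + 294×7 + 146×8 = 1208 + 2058 + 1168 = 4434
L = 5241 / 4434 × 100 = 118.2003
Paasche component (current-period weights):
ΣP(2022)Q(2022) = 787×2 + 349×6 + 153×8 = 1574 + 2094 + 1224 = 4892
ΣP(2014)Q(2022) = 604×2 + 294×6 + 146×8 = 1208 + 1764 + 1168 = 4140
P = 4892 / 4140 × 100 = 118.1643
Fisher = √(L × P) = √(118.2003 × 118.1643) = 118.1823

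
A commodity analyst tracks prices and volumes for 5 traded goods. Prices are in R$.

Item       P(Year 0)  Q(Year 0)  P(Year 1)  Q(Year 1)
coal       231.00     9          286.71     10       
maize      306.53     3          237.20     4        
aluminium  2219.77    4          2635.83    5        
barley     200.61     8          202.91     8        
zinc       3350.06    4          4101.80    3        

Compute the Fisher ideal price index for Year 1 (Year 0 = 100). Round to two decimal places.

118.08

Laspeyres component (base-period weights):
ΣP(Year 1)Q(Year 0) = 286.71×9 + 237.20×3 + 2635.83×4 + 202.91×8 + 4101.80×4 = 2580.39 + 711.6 + 10543.32 + 1623.28 + 16407.2 = 31865.79
ΣP(Year 0)Q(Year 0) = 231.00×9 + 306.53×3 + 2219.77×4 + 200.61×8 + 3350.06×4 = 2079 + 919.59 + 8879.08 + 1604.88 + 13400.24 = 26882.79
L = 31865.79 / 26882.79 × 100 = 118.5360
Paasche component (current-period weights):
ΣP(Year 1)Q(Year 1) = 286.71×10 + 237.20×4 + 2635.83×5 + 202.91×8 + 4101.80×3 = 2867.1 + 948.8 + 13179.15 + 1623.28 + 12305.4 = 30923.73
ΣP(Year 0)Q(Year 1) = 231.00×10 + 306.53×4 + 2219.77×5 + 200.61×8 + 3350.06×3 = 2310 + 1226.12 + 11098.85 + 1604.88 + 10050.18 = 26290.03
P = 30923.73 / 26290.03 × 100 = 117.6253
Fisher = √(L × P) = √(118.5360 × 117.6253) = 118.0798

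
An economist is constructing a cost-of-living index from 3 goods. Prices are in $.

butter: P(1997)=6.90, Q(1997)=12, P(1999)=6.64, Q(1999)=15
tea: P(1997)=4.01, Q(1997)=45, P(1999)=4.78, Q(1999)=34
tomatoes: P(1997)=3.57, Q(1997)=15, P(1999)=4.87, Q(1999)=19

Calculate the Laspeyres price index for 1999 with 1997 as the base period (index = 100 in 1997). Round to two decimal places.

116.11

Laspeyres price index uses base-period quantities as weights.
ΣP(1999)·Q(1997) = 6.64×12 + 4.78×45 + 4.87×15 = 79.68 + 215.1 + 73.05 = 367.83
ΣP(1997)·Q(1997) = 6.90×12 + 4.01×45 + 3.57×15 = 82.8 + 180.45 + 53.55 = 316.8
Index = 367.83 / 316.8 × 100 = 116.1080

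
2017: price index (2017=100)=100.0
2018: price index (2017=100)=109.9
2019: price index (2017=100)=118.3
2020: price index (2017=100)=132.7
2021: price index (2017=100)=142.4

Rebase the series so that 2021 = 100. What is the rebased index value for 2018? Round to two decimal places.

77.18

Rebased(2018) = 109.9 / 142.4 × 100 = 77.1770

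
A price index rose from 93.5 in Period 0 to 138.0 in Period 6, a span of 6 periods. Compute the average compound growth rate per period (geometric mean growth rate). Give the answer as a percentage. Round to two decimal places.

Growth factor = (138.0/93.5)^(1/6) = (1.475936)^(1/6) = 1.067033
Growth rate = 1.067033 − 1 = 0.067033 = 6.7033%

6.70%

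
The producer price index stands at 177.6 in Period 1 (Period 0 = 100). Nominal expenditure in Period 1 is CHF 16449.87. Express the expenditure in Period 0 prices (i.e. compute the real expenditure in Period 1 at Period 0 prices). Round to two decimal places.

9262.31

Real = Nominal ÷ (Index/100) = 16449.87 ÷ (177.6/100)
     = 16449.87 ÷ 1.776 = 9262.3142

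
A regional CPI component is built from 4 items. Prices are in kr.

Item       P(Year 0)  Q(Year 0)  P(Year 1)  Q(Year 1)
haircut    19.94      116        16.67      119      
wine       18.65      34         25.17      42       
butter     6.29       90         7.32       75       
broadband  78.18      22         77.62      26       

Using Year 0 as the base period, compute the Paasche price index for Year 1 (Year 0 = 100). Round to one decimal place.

Paasche price index uses current-period quantities as weights.
ΣP(Year 1)·Q(Year 1) = 16.67×119 + 25.17×42 + 7.32×75 + 77.62×26 = 1983.73 + 1057.14 + 549 + 2018.12 = 5607.99
ΣP(Year 0)·Q(Year 1) = 19.94×119 + 18.65×42 + 6.29×75 + 78.18×26 = 2372.86 + 783.3 + 471.75 + 2032.68 = 5660.59
Index = 5607.99 / 5660.59 × 100 = 99.0708

99.1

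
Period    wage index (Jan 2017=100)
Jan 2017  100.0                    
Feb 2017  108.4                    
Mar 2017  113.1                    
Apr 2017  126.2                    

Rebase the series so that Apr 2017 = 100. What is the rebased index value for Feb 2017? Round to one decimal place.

Rebased(Feb 2017) = 108.4 / 126.2 × 100 = 85.8954

85.9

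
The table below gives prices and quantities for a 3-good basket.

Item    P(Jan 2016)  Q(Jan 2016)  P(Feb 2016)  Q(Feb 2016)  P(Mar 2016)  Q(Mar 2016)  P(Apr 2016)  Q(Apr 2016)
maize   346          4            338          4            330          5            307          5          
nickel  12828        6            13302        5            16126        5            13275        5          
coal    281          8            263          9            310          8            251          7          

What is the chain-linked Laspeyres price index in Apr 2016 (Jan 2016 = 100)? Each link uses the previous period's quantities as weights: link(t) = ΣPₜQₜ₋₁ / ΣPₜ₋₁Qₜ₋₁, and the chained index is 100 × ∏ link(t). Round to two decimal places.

102.83

Link Jan 2016→Feb 2016:
ΣP(Feb 2016)Q(Jan 2016) = 338×4 + 13302×6 + 263×8 = 1352 + 79812 + 2104 = 83268
ΣP(Jan 2016)Q(Jan 2016) = 346×4 + 12828×6 + 281×8 = 1384 + 76968 + 2248 = 80600
link = 83268/80600 = 1.033102
Link Feb 2016→Mar 2016:
ΣP(Mar 2016)Q(Feb 2016) = 330×4 + 16126×5 + 310×9 = 1320 + 80630 + 2790 = 84740
ΣP(Feb 2016)Q(Feb 2016) = 338×4 + 13302×5 + 263×9 = 1352 + 66510 + 2367 = 70229
link = 84740/70229 = 1.206624
Link Mar 2016→Apr 2016:
ΣP(Apr 2016)Q(Mar 2016) = 307×5 + 13275×5 + 251×8 = 1535 + 66375 + 2008 = 69918
ΣP(Mar 2016)Q(Mar 2016) = 330×5 + 16126×5 + 310×8 = 1650 + 80630 + 2480 = 84760
link = 69918/84760 = 0.824894
Chained index = 100 × 1.033102 × 1.206624 × 0.824894 = 102.8284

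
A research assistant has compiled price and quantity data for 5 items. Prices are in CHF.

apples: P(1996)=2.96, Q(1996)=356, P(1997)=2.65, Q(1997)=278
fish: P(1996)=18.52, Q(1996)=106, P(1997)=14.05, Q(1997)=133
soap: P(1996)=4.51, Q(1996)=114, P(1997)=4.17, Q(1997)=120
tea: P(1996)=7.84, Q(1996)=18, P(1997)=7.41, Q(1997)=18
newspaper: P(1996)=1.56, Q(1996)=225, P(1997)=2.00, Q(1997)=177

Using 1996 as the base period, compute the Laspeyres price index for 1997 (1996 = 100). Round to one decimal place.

Laspeyres price index uses base-period quantities as weights.
ΣP(1997)·Q(1996) = 2.65×356 + 14.05×106 + 4.17×114 + 7.41×18 + 2.00×225 = 943.4 + 1489.3 + 475.38 + 133.38 + 450 = 3491.46
ΣP(1996)·Q(1996) = 2.96×356 + 18.52×106 + 4.51×114 + 7.84×18 + 1.56×225 = 1053.76 + 1963.12 + 514.14 + 141.12 + 351 = 4023.14
Index = 3491.46 / 4023.14 × 100 = 86.7845

86.8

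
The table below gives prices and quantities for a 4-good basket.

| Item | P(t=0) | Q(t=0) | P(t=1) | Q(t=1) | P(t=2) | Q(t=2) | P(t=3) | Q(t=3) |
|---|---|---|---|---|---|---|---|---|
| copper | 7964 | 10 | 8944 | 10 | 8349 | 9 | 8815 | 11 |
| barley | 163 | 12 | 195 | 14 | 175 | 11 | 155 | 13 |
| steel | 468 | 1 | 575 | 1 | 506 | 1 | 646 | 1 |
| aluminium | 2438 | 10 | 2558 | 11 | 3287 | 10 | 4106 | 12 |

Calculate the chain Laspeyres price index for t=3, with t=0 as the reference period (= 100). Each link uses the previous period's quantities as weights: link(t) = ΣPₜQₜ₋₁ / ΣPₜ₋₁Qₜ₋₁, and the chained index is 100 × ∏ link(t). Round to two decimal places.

Link t=0→t=1:
ΣP(t=1)Q(t=0) = 8944×10 + 195×12 + 575×1 + 2558×10 = 89440 + 2340 + 575 + 25580 = 117935
ΣP(t=0)Q(t=0) = 7964×10 + 163×12 + 468×1 + 2438×10 = 79640 + 1956 + 468 + 24380 = 106444
link = 117935/106444 = 1.107953
Link t=1→t=2:
ΣP(t=2)Q(t=1) = 8349×10 + 175×14 + 506×1 + 3287×11 = 83490 + 2450 + 506 + 36157 = 122603
ΣP(t=1)Q(t=1) = 8944×10 + 195×14 + 575×1 + 2558×11 = 89440 + 2730 + 575 + 28138 = 120883
link = 122603/120883 = 1.014229
Link t=2→t=3:
ΣP(t=3)Q(t=2) = 8815×9 + 155×11 + 646×1 + 4106×10 = 79335 + 1705 + 646 + 41060 = 122746
ΣP(t=2)Q(t=2) = 8349×9 + 175×11 + 506×1 + 3287×10 = 75141 + 1925 + 506 + 32870 = 110442
link = 122746/110442 = 1.111407
Chained index = 100 × 1.107953 × 1.014229 × 1.111407 = 124.8908

124.89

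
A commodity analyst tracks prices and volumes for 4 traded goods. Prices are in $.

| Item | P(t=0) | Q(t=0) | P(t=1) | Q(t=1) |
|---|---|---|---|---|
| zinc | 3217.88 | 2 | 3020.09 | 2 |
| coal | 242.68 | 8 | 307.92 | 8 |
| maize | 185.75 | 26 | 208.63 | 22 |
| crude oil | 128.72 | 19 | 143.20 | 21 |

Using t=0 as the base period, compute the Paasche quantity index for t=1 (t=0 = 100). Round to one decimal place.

Paasche quantity index uses current-period prices as weights.
ΣP(t=1)·Q(t=1) = 3020.09×2 + 307.92×8 + 208.63×22 + 143.20×21 = 6040.18 + 2463.36 + 4589.86 + 3007.2 = 16100.6
ΣP(t=1)·Q(t=0) = 3020.09×2 + 307.92×8 + 208.63×26 + 143.20×19 = 6040.18 + 2463.36 + 5424.38 + 2720.8 = 16648.72
Index = 16100.6 / 16648.72 × 100 = 96.7077

96.7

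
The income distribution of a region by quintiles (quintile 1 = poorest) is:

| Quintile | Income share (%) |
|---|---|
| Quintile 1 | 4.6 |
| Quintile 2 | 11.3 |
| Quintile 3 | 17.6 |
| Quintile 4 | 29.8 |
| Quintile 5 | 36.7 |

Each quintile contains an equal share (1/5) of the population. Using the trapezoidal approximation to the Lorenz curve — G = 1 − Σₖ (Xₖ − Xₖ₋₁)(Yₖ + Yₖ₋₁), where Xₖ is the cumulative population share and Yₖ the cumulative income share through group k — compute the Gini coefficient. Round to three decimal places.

0.331

Cumulative income shares Yₖ: 0.0460, 0.1590, 0.3350, 0.6330, 1.0000
Σ (Xₖ−Xₖ₋₁)(Yₖ+Yₖ₋₁) = (1/5)(0.0460+0.0000) + (1/5)(0.1590+0.0460) + (1/5)(0.3350+0.1590) + (1/5)(0.6330+0.3350) + (1/5)(1.0000+0.6330)
  = 0.0092 + 0.0410 + 0.0988 + 0.1936 + 0.3266 = 0.6692
G = 1 − 0.6692 = 0.3308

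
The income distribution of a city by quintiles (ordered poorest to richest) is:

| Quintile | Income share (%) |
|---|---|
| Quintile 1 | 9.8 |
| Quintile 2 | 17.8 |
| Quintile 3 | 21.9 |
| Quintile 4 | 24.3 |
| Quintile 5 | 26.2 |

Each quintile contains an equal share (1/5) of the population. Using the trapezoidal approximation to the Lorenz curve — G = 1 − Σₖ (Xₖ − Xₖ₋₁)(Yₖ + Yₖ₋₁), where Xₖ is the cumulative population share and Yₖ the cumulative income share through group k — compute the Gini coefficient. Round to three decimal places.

0.157

Cumulative income shares Yₖ: 0.0980, 0.2760, 0.4950, 0.7380, 1.0000
Σ (Xₖ−Xₖ₋₁)(Yₖ+Yₖ₋₁) = (1/5)(0.0980+0.0000) + (1/5)(0.2760+0.0980) + (1/5)(0.4950+0.2760) + (1/5)(0.7380+0.4950) + (1/5)(1.0000+0.7380)
  = 0.0196 + 0.0748 + 0.1542 + 0.2466 + 0.3476 = 0.8428
G = 1 − 0.8428 = 0.1572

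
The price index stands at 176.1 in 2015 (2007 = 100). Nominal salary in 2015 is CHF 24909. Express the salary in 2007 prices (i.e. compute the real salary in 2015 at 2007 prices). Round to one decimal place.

14144.8

Real = Nominal ÷ (Index/100) = 24909 ÷ (176.1/100)
     = 24909 ÷ 1.761 = 14144.8041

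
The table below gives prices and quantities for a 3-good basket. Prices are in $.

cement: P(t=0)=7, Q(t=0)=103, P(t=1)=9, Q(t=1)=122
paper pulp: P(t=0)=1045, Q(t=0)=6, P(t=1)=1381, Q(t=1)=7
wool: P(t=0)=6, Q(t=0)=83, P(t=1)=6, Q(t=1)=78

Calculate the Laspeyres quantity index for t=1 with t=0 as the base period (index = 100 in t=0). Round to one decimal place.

Laspeyres quantity index uses base-period prices as weights.
ΣP(t=0)·Q(t=1) = 7×122 + 1045×7 + 6×78 = 854 + 7315 + 468 = 8637
ΣP(t=0)·Q(t=0) = 7×103 + 1045×6 + 6×83 = 721 + 6270 + 498 = 7489
Index = 8637 / 7489 × 100 = 115.3291

115.3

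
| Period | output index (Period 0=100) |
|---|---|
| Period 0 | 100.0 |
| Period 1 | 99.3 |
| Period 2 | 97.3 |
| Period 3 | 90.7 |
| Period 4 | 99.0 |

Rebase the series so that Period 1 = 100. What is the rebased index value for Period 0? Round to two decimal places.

Rebased(Period 0) = 100.0 / 99.3 × 100 = 100.7049

100.70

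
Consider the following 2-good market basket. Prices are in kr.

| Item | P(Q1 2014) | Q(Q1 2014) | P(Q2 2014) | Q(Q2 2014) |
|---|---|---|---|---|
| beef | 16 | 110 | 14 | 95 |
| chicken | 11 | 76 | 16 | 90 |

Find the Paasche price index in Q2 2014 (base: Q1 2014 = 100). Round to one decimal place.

Paasche price index uses current-period quantities as weights.
ΣP(Q2 2014)·Q(Q2 2014) = 14×95 + 16×90 = 1330 + 1440 = 2770
ΣP(Q1 2014)·Q(Q2 2014) = 16×95 + 11×90 = 1520 + 990 = 2510
Index = 2770 / 2510 × 100 = 110.3586

110.4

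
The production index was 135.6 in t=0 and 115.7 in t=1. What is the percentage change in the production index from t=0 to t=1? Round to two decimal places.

-14.68%

Change = (115.7 − 135.6) / 135.6 × 100
       = -19.9 / 135.6 × 100 = -14.6755%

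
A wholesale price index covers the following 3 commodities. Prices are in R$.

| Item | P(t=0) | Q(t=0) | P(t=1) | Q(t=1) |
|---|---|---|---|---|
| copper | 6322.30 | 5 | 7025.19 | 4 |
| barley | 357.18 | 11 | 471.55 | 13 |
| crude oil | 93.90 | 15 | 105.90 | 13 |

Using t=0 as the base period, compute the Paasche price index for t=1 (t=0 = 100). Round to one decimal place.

114.3

Paasche price index uses current-period quantities as weights.
ΣP(t=1)·Q(t=1) = 7025.19×4 + 471.55×13 + 105.90×13 = 28100.76 + 6130.15 + 1376.7 = 35607.61
ΣP(t=0)·Q(t=1) = 6322.30×4 + 357.18×13 + 93.90×13 = 25289.2 + 4643.34 + 1220.7 = 31153.24
Index = 35607.61 / 31153.24 × 100 = 114.2983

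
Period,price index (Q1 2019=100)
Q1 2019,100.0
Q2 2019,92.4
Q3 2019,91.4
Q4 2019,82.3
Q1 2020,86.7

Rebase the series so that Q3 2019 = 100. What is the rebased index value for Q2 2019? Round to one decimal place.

Rebased(Q2 2019) = 92.4 / 91.4 × 100 = 101.0941

101.1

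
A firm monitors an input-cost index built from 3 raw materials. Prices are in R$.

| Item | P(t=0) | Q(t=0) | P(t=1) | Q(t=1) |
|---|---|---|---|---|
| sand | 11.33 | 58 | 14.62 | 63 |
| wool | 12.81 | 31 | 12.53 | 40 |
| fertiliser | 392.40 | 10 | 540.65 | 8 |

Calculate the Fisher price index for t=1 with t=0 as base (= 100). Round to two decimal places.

Laspeyres component (base-period weights):
ΣP(t=1)Q(t=0) = 14.62×58 + 12.53×31 + 540.65×10 = 847.96 + 388.43 + 5406.5 = 6642.89
ΣP(t=0)Q(t=0) = 11.33×58 + 12.81×31 + 392.40×10 = 657.14 + 397.11 + 3924 = 4978.25
L = 6642.89 / 4978.25 × 100 = 133.4383
Paasche component (current-period weights):
ΣP(t=1)Q(t=1) = 14.62×63 + 12.53×40 + 540.65×8 = 921.06 + 501.2 + 4325.2 = 5747.46
ΣP(t=0)Q(t=1) = 11.33×63 + 12.81×40 + 392.40×8 = 713.79 + 512.4 + 3139.2 = 4365.39
P = 5747.46 / 4365.39 × 100 = 131.6597
Fisher = √(L × P) = √(133.4383 × 131.6597) = 132.5460

132.55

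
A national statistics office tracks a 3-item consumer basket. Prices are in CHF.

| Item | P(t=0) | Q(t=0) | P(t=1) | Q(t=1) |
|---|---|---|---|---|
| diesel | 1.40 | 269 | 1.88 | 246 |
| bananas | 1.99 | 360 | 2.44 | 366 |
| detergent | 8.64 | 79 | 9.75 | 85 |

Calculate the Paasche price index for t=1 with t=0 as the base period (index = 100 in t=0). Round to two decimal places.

Paasche price index uses current-period quantities as weights.
ΣP(t=1)·Q(t=1) = 1.88×246 + 2.44×366 + 9.75×85 = 462.48 + 893.04 + 828.75 = 2184.27
ΣP(t=0)·Q(t=1) = 1.40×246 + 1.99×366 + 8.64×85 = 344.4 + 728.34 + 734.4 = 1807.14
Index = 2184.27 / 1807.14 × 100 = 120.8689

120.87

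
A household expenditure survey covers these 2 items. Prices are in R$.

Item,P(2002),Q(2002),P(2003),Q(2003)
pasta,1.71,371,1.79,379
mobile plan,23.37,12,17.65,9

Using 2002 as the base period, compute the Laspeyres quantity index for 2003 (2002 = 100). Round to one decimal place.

Laspeyres quantity index uses base-period prices as weights.
ΣP(2002)·Q(2003) = 1.71×379 + 23.37×9 = 648.09 + 210.33 = 858.42
ΣP(2002)·Q(2002) = 1.71×371 + 23.37×12 = 634.41 + 280.44 = 914.85
Index = 858.42 / 914.85 × 100 = 93.8318

93.8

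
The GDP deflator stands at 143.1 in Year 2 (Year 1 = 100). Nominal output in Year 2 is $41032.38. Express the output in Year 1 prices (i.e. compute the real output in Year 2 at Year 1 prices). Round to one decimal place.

28673.9

Real = Nominal ÷ (Index/100) = 41032.38 ÷ (143.1/100)
     = 41032.38 ÷ 1.431 = 28673.9203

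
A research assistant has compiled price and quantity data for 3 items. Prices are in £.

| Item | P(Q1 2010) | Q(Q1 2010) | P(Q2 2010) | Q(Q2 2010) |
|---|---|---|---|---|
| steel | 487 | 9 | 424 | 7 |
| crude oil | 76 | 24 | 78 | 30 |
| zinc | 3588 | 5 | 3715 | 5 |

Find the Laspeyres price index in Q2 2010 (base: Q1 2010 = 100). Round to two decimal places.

Laspeyres price index uses base-period quantities as weights.
ΣP(Q2 2010)·Q(Q1 2010) = 424×9 + 78×24 + 3715×5 = 3816 + 1872 + 18575 = 24263
ΣP(Q1 2010)·Q(Q1 2010) = 487×9 + 76×24 + 3588×5 = 4383 + 1824 + 17940 = 24147
Index = 24263 / 24147 × 100 = 100.4804

100.48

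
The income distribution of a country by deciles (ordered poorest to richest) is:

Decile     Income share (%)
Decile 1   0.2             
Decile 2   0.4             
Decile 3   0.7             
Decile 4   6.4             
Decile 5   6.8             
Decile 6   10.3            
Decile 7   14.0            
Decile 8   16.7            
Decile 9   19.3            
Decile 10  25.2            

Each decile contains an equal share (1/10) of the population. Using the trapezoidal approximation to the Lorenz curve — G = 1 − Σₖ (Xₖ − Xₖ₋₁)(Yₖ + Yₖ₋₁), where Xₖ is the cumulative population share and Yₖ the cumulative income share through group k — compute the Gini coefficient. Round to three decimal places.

0.464

Cumulative income shares Yₖ: 0.0020, 0.0060, 0.0130, 0.0770, 0.1450, 0.2480, 0.3880, 0.5550, 0.7480, 1.0000
Σ (Xₖ−Xₖ₋₁)(Yₖ+Yₖ₋₁) = (1/10)(0.0020+0.0000) + (1/10)(0.0060+0.0020) + (1/10)(0.0130+0.0060) + (1/10)(0.0770+0.0130) + (1/10)(0.1450+0.0770) + (1/10)(0.2480+0.1450) + (1/10)(0.3880+0.2480) + (1/10)(0.5550+0.3880) + (1/10)(0.7480+0.5550) + (1/10)(1.0000+0.7480)
  = 0.0002 + 0.0008 + 0.0019 + 0.0090 + 0.0222 + 0.0393 + 0.0636 + 0.0943 + 0.1303 + 0.1748 = 0.5364
G = 1 − 0.5364 = 0.4636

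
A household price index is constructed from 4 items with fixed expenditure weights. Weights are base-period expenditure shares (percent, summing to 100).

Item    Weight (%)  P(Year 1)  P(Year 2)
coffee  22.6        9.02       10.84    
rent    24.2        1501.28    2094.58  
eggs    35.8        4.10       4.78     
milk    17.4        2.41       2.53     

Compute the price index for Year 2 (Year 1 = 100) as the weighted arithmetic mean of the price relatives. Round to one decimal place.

120.9

coffee: 22.6 × (10.84/9.02) = 22.6 × 1.201774 = 27.1601
rent: 24.2 × (2094.58/1501.28) = 24.2 × 1.395196 = 33.7637
eggs: 35.8 × (4.78/4.10) = 35.8 × 1.165854 = 41.7376
milk: 17.4 × (2.53/2.41) = 17.4 × 1.049793 = 18.2664
Index = Σ wᵢ·(p₁ᵢ/p₀ᵢ) = 27.1601 + 33.7637 + 41.7376 + 18.2664 = 120.9278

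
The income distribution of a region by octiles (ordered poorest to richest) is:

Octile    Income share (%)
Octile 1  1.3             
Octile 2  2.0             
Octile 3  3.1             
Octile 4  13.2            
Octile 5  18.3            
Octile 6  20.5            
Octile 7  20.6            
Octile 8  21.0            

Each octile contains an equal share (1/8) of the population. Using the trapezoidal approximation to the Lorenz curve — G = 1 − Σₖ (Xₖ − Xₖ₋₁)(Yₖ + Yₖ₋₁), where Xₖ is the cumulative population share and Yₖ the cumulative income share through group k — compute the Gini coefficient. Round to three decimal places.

0.360

Cumulative income shares Yₖ: 0.0130, 0.0330, 0.0640, 0.1960, 0.3790, 0.5840, 0.7900, 1.0000
Σ (Xₖ−Xₖ₋₁)(Yₖ+Yₖ₋₁) = (1/8)(0.0130+0.0000) + (1/8)(0.0330+0.0130) + (1/8)(0.0640+0.0330) + (1/8)(0.1960+0.0640) + (1/8)(0.3790+0.1960) + (1/8)(0.5840+0.3790) + (1/8)(0.7900+0.5840) + (1/8)(1.0000+0.7900)
  = 0.0016 + 0.0057 + 0.0121 + 0.0325 + 0.0719 + 0.1204 + 0.1718 + 0.2238 = 0.6398
G = 1 − 0.6398 = 0.3602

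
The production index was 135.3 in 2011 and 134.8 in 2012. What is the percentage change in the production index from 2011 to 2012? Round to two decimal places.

Change = (134.8 − 135.3) / 135.3 × 100
       = -0.5 / 135.3 × 100 = -0.3695%

-0.37%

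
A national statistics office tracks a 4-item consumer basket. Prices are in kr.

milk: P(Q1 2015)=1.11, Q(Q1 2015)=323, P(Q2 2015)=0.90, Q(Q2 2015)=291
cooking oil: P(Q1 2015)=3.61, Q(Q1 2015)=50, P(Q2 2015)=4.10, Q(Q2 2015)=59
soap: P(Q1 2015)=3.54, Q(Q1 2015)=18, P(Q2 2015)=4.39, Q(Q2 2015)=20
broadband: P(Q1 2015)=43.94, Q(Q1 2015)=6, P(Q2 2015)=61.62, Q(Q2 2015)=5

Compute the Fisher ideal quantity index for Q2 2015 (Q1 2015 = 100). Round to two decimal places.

Laspeyres component (base-period weights):
ΣP(Q1 2015)Q(Q2 2015) = 1.11×291 + 3.61×59 + 3.54×20 + 43.94×5 = 323.01 + 212.99 + 70.8 + 219.7 = 826.5
ΣP(Q1 2015)Q(Q1 2015) = 1.11×323 + 3.61×50 + 3.54×18 + 43.94×6 = 358.53 + 180.5 + 63.72 + 263.64 = 866.39
L = 826.5 / 866.39 × 100 = 95.3958
Paasche component (current-period weights):
ΣP(Q2 2015)Q(Q2 2015) = 0.90×291 + 4.10×59 + 4.39×20 + 61.62×5 = 261.9 + 241.9 + 87.8 + 308.1 = 899.7
ΣP(Q2 2015)Q(Q1 2015) = 0.90×323 + 4.10×50 + 4.39×18 + 61.62×6 = 290.7 + 205 + 79.02 + 369.72 = 944.44
P = 899.7 / 944.44 × 100 = 95.2628
Fisher = √(L × P) = √(95.3958 × 95.2628) = 95.3293

95.33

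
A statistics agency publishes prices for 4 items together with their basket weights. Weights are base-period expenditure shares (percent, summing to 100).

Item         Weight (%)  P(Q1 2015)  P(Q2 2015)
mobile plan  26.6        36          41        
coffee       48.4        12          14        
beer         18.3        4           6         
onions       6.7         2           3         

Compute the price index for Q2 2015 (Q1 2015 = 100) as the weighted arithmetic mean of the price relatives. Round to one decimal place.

mobile plan: 26.6 × (41/36) = 26.6 × 1.138889 = 30.2944
coffee: 48.4 × (14/12) = 48.4 × 1.166667 = 56.4667
beer: 18.3 × (6/4) = 18.3 × 1.500000 = 27.4500
onions: 6.7 × (3/2) = 6.7 × 1.500000 = 10.0500
Index = Σ wᵢ·(p₁ᵢ/p₀ᵢ) = 30.2944 + 56.4667 + 27.4500 + 10.0500 = 124.2611

124.3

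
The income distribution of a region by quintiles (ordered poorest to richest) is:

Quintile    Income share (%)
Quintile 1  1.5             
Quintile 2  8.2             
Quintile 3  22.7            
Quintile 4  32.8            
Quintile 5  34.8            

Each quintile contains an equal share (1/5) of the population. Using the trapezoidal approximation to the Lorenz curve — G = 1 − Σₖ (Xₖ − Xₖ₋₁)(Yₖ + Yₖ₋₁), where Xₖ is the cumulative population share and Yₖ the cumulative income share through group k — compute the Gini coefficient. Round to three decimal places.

Cumulative income shares Yₖ: 0.0150, 0.0970, 0.3240, 0.6520, 1.0000
Σ (Xₖ−Xₖ₋₁)(Yₖ+Yₖ₋₁) = (1/5)(0.0150+0.0000) + (1/5)(0.0970+0.0150) + (1/5)(0.3240+0.0970) + (1/5)(0.6520+0.3240) + (1/5)(1.0000+0.6520)
  = 0.0030 + 0.0224 + 0.0842 + 0.1952 + 0.3304 = 0.6352
G = 1 − 0.6352 = 0.3648

0.365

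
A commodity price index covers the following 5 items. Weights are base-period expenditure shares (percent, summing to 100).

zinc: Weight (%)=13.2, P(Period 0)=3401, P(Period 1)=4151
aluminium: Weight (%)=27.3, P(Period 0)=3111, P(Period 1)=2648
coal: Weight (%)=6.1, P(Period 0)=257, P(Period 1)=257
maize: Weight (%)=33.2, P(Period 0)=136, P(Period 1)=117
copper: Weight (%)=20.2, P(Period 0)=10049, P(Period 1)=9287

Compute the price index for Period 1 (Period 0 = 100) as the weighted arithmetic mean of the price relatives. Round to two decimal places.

92.68

zinc: 13.2 × (4151/3401) = 13.2 × 1.220523 = 16.1109
aluminium: 27.3 × (2648/3111) = 27.3 × 0.851173 = 23.2370
coal: 6.1 × (257/257) = 6.1 × 1.000000 = 6.1000
maize: 33.2 × (117/136) = 33.2 × 0.860294 = 28.5618
copper: 20.2 × (9287/10049) = 20.2 × 0.924172 = 18.6683
Index = Σ wᵢ·(p₁ᵢ/p₀ᵢ) = 16.1109 + 23.2370 + 6.1000 + 28.5618 + 18.6683 = 92.6780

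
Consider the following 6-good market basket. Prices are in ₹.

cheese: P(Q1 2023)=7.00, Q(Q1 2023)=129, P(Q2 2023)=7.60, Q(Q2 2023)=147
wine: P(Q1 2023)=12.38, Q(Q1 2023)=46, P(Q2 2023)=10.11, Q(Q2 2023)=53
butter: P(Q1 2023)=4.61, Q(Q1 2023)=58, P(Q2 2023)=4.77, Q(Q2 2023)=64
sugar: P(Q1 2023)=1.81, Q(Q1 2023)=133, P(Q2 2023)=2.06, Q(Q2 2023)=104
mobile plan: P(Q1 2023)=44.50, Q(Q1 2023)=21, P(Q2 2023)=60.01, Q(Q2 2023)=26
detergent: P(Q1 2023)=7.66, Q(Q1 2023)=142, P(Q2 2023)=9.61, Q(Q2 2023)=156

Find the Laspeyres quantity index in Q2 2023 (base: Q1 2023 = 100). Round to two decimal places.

112.93

Laspeyres quantity index uses base-period prices as weights.
ΣP(Q1 2023)·Q(Q2 2023) = 7.00×147 + 12.38×53 + 4.61×64 + 1.81×104 + 44.50×26 + 7.66×156 = 1029 + 656.14 + 295.04 + 188.24 + 1157 + 1194.96 = 4520.38
ΣP(Q1 2023)·Q(Q1 2023) = 7.00×129 + 12.38×46 + 4.61×58 + 1.81×133 + 44.50×21 + 7.66×142 = 903 + 569.48 + 267.38 + 240.73 + 934.5 + 1087.72 = 4002.81
Index = 4520.38 / 4002.81 × 100 = 112.9302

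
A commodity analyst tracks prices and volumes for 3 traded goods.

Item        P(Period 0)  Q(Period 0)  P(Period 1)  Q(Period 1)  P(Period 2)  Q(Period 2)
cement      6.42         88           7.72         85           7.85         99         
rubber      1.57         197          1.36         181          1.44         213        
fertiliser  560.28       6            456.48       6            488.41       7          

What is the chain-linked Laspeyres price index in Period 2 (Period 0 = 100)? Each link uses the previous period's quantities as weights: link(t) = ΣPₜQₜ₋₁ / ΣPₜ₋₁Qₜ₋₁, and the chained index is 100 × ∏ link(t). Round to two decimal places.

92.21

Link Period 0→Period 1:
ΣP(Period 1)Q(Period 0) = 7.72×88 + 1.36×197 + 456.48×6 = 679.36 + 267.92 + 2738.88 = 3686.16
ΣP(Period 0)Q(Period 0) = 6.42×88 + 1.57×197 + 560.28×6 = 564.96 + 309.29 + 3361.68 = 4235.93
link = 3686.16/4235.93 = 0.870213
Link Period 1→Period 2:
ΣP(Period 2)Q(Period 1) = 7.85×85 + 1.44×181 + 488.41×6 = 667.25 + 260.64 + 2930.46 = 3858.35
ΣP(Period 1)Q(Period 1) = 7.72×85 + 1.36×181 + 456.48×6 = 656.2 + 246.16 + 2738.88 = 3641.24
link = 3858.35/3641.24 = 1.059625
Chained index = 100 × 0.870213 × 1.059625 = 92.2099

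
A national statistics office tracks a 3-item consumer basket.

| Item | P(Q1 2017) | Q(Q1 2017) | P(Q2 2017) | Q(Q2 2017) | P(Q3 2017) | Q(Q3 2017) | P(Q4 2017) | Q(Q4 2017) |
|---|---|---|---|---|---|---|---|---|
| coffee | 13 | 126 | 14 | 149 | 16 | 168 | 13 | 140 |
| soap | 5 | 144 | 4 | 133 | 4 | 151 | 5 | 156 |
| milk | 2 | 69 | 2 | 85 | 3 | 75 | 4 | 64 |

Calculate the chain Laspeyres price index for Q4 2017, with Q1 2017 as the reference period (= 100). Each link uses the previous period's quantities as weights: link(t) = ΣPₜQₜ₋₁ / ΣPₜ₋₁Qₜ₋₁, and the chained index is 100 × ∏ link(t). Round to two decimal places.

103.99

Link Q1 2017→Q2 2017:
ΣP(Q2 2017)Q(Q1 2017) = 14×126 + 4×144 + 2×69 = 1764 + 576 + 138 = 2478
ΣP(Q1 2017)Q(Q1 2017) = 13×126 + 5×144 + 2×69 = 1638 + 720 + 138 = 2496
link = 2478/2496 = 0.992788
Link Q2 2017→Q3 2017:
ΣP(Q3 2017)Q(Q2 2017) = 16×149 + 4×133 + 3×85 = 2384 + 532 + 255 = 3171
ΣP(Q2 2017)Q(Q2 2017) = 14×149 + 4×133 + 2×85 = 2086 + 532 + 170 = 2788
link = 3171/2788 = 1.137374
Link Q3 2017→Q4 2017:
ΣP(Q4 2017)Q(Q3 2017) = 13×168 + 5×151 + 4×75 = 2184 + 755 + 300 = 3239
ΣP(Q3 2017)Q(Q3 2017) = 16×168 + 4×151 + 3×75 = 2688 + 604 + 225 = 3517
link = 3239/3517 = 0.920955
Chained index = 100 × 0.992788 × 1.137374 × 0.920955 = 103.9917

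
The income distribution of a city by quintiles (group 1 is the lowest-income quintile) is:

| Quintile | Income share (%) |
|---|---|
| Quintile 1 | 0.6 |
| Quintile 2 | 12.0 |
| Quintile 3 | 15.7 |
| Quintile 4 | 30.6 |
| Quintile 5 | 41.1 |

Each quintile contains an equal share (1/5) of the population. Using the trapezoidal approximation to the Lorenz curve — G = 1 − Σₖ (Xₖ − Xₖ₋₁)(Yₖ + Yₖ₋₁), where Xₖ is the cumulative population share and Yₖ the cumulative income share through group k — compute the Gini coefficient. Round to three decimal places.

Cumulative income shares Yₖ: 0.0060, 0.1260, 0.2830, 0.5890, 1.0000
Σ (Xₖ−Xₖ₋₁)(Yₖ+Yₖ₋₁) = (1/5)(0.0060+0.0000) + (1/5)(0.1260+0.0060) + (1/5)(0.2830+0.1260) + (1/5)(0.5890+0.2830) + (1/5)(1.0000+0.5890)
  = 0.0012 + 0.0264 + 0.0818 + 0.1744 + 0.3178 = 0.6016
G = 1 − 0.6016 = 0.3984

0.398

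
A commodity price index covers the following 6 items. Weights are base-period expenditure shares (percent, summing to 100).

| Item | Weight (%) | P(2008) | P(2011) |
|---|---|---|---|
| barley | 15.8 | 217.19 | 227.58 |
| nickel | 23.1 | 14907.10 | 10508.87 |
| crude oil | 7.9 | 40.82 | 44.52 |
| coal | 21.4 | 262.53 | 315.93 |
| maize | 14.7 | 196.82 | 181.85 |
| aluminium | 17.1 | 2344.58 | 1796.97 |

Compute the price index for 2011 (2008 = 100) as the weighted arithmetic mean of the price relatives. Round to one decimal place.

93.9

barley: 15.8 × (227.58/217.19) = 15.8 × 1.047838 = 16.5558
nickel: 23.1 × (10508.87/14907.10) = 23.1 × 0.704957 = 16.2845
crude oil: 7.9 × (44.52/40.82) = 7.9 × 1.090642 = 8.6161
coal: 21.4 × (315.93/262.53) = 21.4 × 1.203405 = 25.7529
maize: 14.7 × (181.85/196.82) = 14.7 × 0.923941 = 13.5819
aluminium: 17.1 × (1796.97/2344.58) = 17.1 × 0.766436 = 13.1061
Index = Σ wᵢ·(p₁ᵢ/p₀ᵢ) = 16.5558 + 16.2845 + 8.6161 + 25.7529 + 13.5819 + 13.1061 = 93.8973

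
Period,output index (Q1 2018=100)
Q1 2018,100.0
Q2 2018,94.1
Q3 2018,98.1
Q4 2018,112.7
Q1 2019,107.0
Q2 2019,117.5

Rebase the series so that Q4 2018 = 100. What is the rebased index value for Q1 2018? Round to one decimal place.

Rebased(Q1 2018) = 100.0 / 112.7 × 100 = 88.7311

88.7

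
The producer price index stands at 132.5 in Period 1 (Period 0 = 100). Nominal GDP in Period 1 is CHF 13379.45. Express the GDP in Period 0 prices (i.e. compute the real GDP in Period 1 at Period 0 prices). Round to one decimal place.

Real = Nominal ÷ (Index/100) = 13379.45 ÷ (132.5/100)
     = 13379.45 ÷ 1.325 = 10097.6981

10097.7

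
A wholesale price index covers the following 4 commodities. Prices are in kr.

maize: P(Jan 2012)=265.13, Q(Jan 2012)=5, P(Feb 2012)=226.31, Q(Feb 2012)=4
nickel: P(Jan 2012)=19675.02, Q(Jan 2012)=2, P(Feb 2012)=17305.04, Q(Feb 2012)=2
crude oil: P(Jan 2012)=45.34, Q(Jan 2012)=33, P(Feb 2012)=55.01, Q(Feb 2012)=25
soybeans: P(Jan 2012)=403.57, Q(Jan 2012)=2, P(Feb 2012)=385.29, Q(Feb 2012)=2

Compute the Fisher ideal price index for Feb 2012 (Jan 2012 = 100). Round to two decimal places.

89.05

Laspeyres component (base-period weights):
ΣP(Feb 2012)Q(Jan 2012) = 226.31×5 + 17305.04×2 + 55.01×33 + 385.29×2 = 1131.55 + 34610.08 + 1815.33 + 770.58 = 38327.54
ΣP(Jan 2012)Q(Jan 2012) = 265.13×5 + 19675.02×2 + 45.34×33 + 403.57×2 = 1325.65 + 39350.04 + 1496.22 + 807.14 = 42979.05
L = 38327.54 / 42979.05 × 100 = 89.1773
Paasche component (current-period weights):
ΣP(Feb 2012)Q(Feb 2012) = 226.31×4 + 17305.04×2 + 55.01×25 + 385.29×2 = 905.24 + 34610.08 + 1375.25 + 770.58 = 37661.15
ΣP(Jan 2012)Q(Feb 2012) = 265.13×4 + 19675.02×2 + 45.34×25 + 403.57×2 = 1060.52 + 39350.04 + 1133.5 + 807.14 = 42351.2
P = 37661.15 / 42351.2 × 100 = 88.9258
Fisher = √(L × P) = √(89.1773 × 88.9258) = 89.0515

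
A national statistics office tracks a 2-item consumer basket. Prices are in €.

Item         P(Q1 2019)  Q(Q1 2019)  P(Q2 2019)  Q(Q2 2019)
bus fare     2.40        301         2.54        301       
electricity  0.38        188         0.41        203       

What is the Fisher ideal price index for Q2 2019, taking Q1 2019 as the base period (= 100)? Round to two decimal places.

106.03

Laspeyres component (base-period weights):
ΣP(Q2 2019)Q(Q1 2019) = 2.54×301 + 0.41×188 = 764.54 + 77.08 = 841.62
ΣP(Q1 2019)Q(Q1 2019) = 2.40×301 + 0.38×188 = 722.4 + 71.44 = 793.84
L = 841.62 / 793.84 × 100 = 106.0188
Paasche component (current-period weights):
ΣP(Q2 2019)Q(Q2 2019) = 2.54×301 + 0.41×203 = 764.54 + 83.23 = 847.77
ΣP(Q1 2019)Q(Q2 2019) = 2.40×301 + 0.38×203 = 722.4 + 77.14 = 799.54
P = 847.77 / 799.54 × 100 = 106.0322
Fisher = √(L × P) = √(106.0188 × 106.0322) = 106.0255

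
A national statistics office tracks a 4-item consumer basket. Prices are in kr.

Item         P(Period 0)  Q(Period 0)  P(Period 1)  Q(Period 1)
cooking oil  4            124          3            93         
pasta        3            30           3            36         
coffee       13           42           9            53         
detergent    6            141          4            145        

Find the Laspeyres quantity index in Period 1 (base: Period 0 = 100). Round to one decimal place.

Laspeyres quantity index uses base-period prices as weights.
ΣP(Period 0)·Q(Period 1) = 4×93 + 3×36 + 13×53 + 6×145 = 372 + 108 + 689 + 870 = 2039
ΣP(Period 0)·Q(Period 0) = 4×124 + 3×30 + 13×42 + 6×141 = 496 + 90 + 546 + 846 = 1978
Index = 2039 / 1978 × 100 = 103.0839

103.1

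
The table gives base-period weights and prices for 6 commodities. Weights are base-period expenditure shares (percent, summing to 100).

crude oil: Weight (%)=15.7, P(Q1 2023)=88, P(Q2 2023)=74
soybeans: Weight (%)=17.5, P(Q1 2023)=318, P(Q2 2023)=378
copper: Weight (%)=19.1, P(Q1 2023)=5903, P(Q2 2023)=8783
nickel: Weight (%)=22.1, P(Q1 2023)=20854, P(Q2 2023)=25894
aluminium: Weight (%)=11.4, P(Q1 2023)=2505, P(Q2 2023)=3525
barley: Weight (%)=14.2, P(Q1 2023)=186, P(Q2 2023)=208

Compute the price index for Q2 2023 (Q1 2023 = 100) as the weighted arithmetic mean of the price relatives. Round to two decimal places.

crude oil: 15.7 × (74/88) = 15.7 × 0.840909 = 13.2023
soybeans: 17.5 × (378/318) = 17.5 × 1.188679 = 20.8019
copper: 19.1 × (8783/5903) = 19.1 × 1.487888 = 28.4187
nickel: 22.1 × (25894/20854) = 22.1 × 1.241680 = 27.4411
aluminium: 11.4 × (3525/2505) = 11.4 × 1.407186 = 16.0419
barley: 14.2 × (208/186) = 14.2 × 1.118280 = 15.8796
Index = Σ wᵢ·(p₁ᵢ/p₀ᵢ) = 13.2023 + 20.8019 + 28.4187 + 27.4411 + 16.0419 + 15.8796 = 121.7854

121.79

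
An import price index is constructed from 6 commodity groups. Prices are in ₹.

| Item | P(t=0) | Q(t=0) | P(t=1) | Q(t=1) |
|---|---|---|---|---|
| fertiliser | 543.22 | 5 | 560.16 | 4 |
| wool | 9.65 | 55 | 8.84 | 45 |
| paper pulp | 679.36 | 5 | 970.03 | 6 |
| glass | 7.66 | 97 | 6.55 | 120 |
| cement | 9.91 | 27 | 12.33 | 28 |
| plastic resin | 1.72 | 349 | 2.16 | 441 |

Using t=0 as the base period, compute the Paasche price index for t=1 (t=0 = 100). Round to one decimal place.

Paasche price index uses current-period quantities as weights.
ΣP(t=1)·Q(t=1) = 560.16×4 + 8.84×45 + 970.03×6 + 6.55×120 + 12.33×28 + 2.16×441 = 2240.64 + 397.8 + 5820.18 + 786 + 345.24 + 952.56 = 10542.42
ΣP(t=0)·Q(t=1) = 543.22×4 + 9.65×45 + 679.36×6 + 7.66×120 + 9.91×28 + 1.72×441 = 2172.88 + 434.25 + 4076.16 + 919.2 + 277.48 + 758.52 = 8638.49
Index = 10542.42 / 8638.49 × 100 = 122.0401

122.0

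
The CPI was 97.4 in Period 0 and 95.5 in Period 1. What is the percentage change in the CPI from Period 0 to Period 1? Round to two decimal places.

Change = (95.5 − 97.4) / 97.4 × 100
       = -1.9 / 97.4 × 100 = -1.9507%

-1.95%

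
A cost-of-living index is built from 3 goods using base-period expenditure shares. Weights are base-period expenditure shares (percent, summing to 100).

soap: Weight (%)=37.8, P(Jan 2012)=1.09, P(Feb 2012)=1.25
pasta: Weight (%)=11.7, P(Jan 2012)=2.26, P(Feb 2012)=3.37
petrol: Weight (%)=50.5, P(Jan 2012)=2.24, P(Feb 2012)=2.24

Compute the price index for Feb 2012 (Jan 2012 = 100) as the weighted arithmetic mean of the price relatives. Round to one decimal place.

111.3

soap: 37.8 × (1.25/1.09) = 37.8 × 1.146789 = 43.3486
pasta: 11.7 × (3.37/2.26) = 11.7 × 1.491150 = 17.4465
petrol: 50.5 × (2.24/2.24) = 50.5 × 1.000000 = 50.5000
Index = Σ wᵢ·(p₁ᵢ/p₀ᵢ) = 43.3486 + 17.4465 + 50.5000 = 111.2951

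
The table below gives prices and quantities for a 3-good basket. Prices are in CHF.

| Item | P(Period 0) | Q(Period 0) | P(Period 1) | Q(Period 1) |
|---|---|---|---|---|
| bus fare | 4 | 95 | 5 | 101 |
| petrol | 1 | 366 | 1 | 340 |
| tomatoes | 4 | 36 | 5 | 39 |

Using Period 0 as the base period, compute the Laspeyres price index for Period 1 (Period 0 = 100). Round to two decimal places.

Laspeyres price index uses base-period quantities as weights.
ΣP(Period 1)·Q(Period 0) = 5×95 + 1×366 + 5×36 = 475 + 366 + 180 = 1021
ΣP(Period 0)·Q(Period 0) = 4×95 + 1×366 + 4×36 = 380 + 366 + 144 = 890
Index = 1021 / 890 × 100 = 114.7191

114.72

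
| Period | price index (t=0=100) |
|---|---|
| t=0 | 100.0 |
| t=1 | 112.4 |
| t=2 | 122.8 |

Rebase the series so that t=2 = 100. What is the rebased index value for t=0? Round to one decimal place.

81.4

Rebased(t=0) = 100.0 / 122.8 × 100 = 81.4332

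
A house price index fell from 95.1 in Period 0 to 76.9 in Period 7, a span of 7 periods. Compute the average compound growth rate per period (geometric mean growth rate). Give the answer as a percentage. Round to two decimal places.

-2.99%

Growth factor = (76.9/95.1)^(1/7) = (0.808623)^(1/7) = 0.970110
Growth rate = 0.970110 − 1 = -0.029890 = -2.9890%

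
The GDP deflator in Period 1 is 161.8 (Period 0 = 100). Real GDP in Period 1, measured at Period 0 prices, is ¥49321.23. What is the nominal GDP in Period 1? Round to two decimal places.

79801.75

Nominal = Real × (Index/100) = 49321.23 × (161.8/100)
        = 49321.23 × 1.618 = 79801.7501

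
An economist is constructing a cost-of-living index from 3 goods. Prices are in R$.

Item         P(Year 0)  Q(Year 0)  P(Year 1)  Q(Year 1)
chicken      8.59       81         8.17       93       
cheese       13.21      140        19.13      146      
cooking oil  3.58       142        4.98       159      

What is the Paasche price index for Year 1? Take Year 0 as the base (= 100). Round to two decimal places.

Paasche price index uses current-period quantities as weights.
ΣP(Year 1)·Q(Year 1) = 8.17×93 + 19.13×146 + 4.98×159 = 759.81 + 2792.98 + 791.82 = 4344.61
ΣP(Year 0)·Q(Year 1) = 8.59×93 + 13.21×146 + 3.58×159 = 798.87 + 1928.66 + 569.22 = 3296.75
Index = 4344.61 / 3296.75 × 100 = 131.7846

131.78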